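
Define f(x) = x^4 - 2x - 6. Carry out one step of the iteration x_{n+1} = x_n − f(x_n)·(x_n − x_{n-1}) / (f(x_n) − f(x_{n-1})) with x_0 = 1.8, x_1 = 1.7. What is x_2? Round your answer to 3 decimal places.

1.754

f(1.8) = 0.89760, f(1.7) = -1.04790
x_2 = 1.70000 − (-1.04790)·(1.70000 − 1.80000) / (-1.04790 − 0.89760) = 1.70000 − (0.10479)/(-1.94550) = 1.75386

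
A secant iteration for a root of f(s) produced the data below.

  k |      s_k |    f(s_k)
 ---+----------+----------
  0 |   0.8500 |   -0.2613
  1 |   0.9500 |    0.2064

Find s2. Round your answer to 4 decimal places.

s2 = 0.9500 − 0.2064·(0.9500 − 0.8500) / (0.2064 − (-0.2613))
   = 0.9500 − (0.020640)/(0.467700) = 0.905869

0.9059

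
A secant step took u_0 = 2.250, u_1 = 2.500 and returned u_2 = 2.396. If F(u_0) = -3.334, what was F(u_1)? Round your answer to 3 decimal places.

2.375

The secant line through (2.250, -3.334) and (2.500, F(u_1)) crosses zero at u_2 = 2.396.
So (2.250, -3.334), (2.500, F(u_1)), (2.396, 0) are collinear:
F(u_1) = -3.334 · (2.500 − 2.396) / (2.250 − 2.396) = -3.334 · (0.10400)/(-0.14600) = 2.37490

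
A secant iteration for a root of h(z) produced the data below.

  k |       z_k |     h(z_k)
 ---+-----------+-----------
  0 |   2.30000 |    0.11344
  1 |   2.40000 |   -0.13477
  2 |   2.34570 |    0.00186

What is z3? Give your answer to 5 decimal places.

z3 = 2.34570 − 0.00186·(2.34570 − 2.40000) / (0.00186 − (-0.13477))
   = 2.34570 − (-0.0001010)/(0.1366300) = 2.3464392

2.34644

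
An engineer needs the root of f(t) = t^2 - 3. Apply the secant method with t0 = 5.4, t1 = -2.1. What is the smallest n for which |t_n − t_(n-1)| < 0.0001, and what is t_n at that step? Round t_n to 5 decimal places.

f(5.4) = 26.1600000, f(-2.1) = 1.4100000
t2 = -2.1000000 − 1.4100000·(-7.5000000)/(-24.7500000) = -2.5272727;  |Δ| = 0.4272727
f(-2.5272727) = 3.3871074
t3 = -2.5272727 − 3.3871074·(-0.4272727)/(1.9771074) = -1.7952849;  |Δ| = 0.7319879
f(-1.7952849) = 0.2230478
t4 = -1.7952849 − 0.2230478·(0.7319879)/(-3.1640597) = -1.7436840;  |Δ| = 0.0516009
f(-1.7436840) = 0.0404339
t5 = -1.7436840 − 0.0404339·(0.0516009)/(-0.1826139) = -1.7322587;  |Δ| = 0.0114253
f(-1.7322587) = 0.0007201
t6 = -1.7322587 − 0.0007201·(0.0114253)/(-0.0397138) = -1.7320515;  |Δ| = 0.0002072
f(-1.7320515) = 0.0000024
t7 = -1.7320515 − 0.0000024·(0.0002072)/(-0.0007177) = -1.7320508;  |Δ| = 0.0000007
|t7 − t6| = 0.0000007 < 0.0001

n = 7, t_n = -1.73205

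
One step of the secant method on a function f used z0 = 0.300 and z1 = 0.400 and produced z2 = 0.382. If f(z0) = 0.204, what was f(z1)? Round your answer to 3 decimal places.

-0.045

The secant line through (0.300, 0.204) and (0.400, f(z1)) crosses zero at z2 = 0.382.
So (0.300, 0.204), (0.400, f(z1)), (0.382, 0) are collinear:
f(z1) = 0.204 · (0.400 − 0.382) / (0.300 − 0.382) = 0.204 · (0.01800)/(-0.08200) = -0.04478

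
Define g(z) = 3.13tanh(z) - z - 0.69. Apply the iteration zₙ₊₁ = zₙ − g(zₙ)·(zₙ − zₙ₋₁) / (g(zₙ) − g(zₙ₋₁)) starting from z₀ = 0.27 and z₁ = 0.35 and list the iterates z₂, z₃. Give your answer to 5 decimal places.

g(0.27) = -0.1348543, g(0.35) = 0.0128555
z₂ = 0.3500000 − 0.0128555·(0.3500000 − 0.2700000) / (0.0128555 − (-0.1348543)) = 0.3500000 − (0.0010284)/(0.1477097) = 0.3430375
g(0.3430375) = 0.0004460
z₃ = 0.3430375 − 0.0004460·(0.3430375 − 0.3500000) / (0.0004460 − 0.0128555) = 0.3430375 − (-0.0000031)/(-0.0124095) = 0.3427872

0.34304, 0.34279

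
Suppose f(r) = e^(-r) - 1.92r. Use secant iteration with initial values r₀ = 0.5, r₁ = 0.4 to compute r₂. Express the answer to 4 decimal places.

0.3618

f(0.5) = -0.353469, f(0.4) = -0.097680
r₂ = 0.400000 − (-0.097680)·(0.400000 − 0.500000) / (-0.097680 − (-0.353469)) = 0.400000 − (0.009768)/(0.255789) = 0.361812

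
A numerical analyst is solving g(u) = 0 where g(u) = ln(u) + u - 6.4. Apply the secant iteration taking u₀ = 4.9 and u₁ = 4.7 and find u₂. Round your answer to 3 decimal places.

g(4.9) = 0.08924, g(4.7) = -0.15244
u₂ = 4.70000 − (-0.15244)·(4.70000 − 4.90000) / (-0.15244 − 0.08924) = 4.70000 − (0.03049)/(-0.24167) = 4.82615

4.826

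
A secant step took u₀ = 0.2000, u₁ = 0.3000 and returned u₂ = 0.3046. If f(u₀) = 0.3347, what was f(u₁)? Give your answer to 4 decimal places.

The secant line through (0.2000, 0.3347) and (0.3000, f(u₁)) crosses zero at u₂ = 0.3046.
So (0.2000, 0.3347), (0.3000, f(u₁)), (0.3046, 0) are collinear:
f(u₁) = 0.3347 · (0.3000 − 0.3046) / (0.2000 − 0.3046) = 0.3347 · (-0.004600)/(-0.104600) = 0.014719

0.0147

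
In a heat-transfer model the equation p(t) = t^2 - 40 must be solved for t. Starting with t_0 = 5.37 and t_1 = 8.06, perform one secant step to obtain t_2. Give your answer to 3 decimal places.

6.201

p(5.37) = -11.16310, p(8.06) = 24.96360
t_2 = 8.06000 − 24.96360·(8.06000 − 5.37000) / (24.96360 − (-11.16310)) = 8.06000 − (67.15208)/(36.12670) = 6.20121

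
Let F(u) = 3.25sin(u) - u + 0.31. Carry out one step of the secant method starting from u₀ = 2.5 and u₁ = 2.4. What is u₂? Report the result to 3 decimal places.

2.430

F(2.5) = -0.24497, F(2.4) = 0.10526
u₂ = 2.40000 − 0.10526·(2.40000 − 2.50000) / (0.10526 − (-0.24497)) = 2.40000 − (-0.01053)/(0.35022) = 2.43005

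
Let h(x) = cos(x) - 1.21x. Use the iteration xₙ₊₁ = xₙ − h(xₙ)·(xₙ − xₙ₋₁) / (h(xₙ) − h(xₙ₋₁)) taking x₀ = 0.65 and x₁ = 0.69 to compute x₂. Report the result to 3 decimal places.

h(0.65) = 0.00958, h(0.69) = -0.06365
x₂ = 0.69000 − (-0.06365)·(0.69000 − 0.65000) / (-0.06365 − 0.00958) = 0.69000 − (-0.00255)/(-0.07324) = 0.65523

0.655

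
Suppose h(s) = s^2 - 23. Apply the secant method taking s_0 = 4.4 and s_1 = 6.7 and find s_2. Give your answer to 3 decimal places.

h(4.4) = -3.64000, h(6.7) = 21.89000
s_2 = 6.70000 − 21.89000·(6.70000 − 4.40000) / (21.89000 − (-3.64000)) = 6.70000 − (50.34700)/(25.53000) = 4.72793

4.728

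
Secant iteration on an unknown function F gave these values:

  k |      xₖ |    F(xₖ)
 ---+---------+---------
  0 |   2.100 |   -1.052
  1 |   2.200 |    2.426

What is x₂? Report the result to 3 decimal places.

2.130

x₂ = 2.200 − 2.426·(2.200 − 2.100) / (2.426 − (-1.052))
   = 2.200 − (0.24260)/(3.47800) = 2.13025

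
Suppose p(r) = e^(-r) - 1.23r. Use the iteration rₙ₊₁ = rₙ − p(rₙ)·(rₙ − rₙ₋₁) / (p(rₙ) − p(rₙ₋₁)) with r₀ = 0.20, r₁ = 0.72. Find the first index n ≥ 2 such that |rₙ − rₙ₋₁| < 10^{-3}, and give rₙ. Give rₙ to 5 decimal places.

p(0.20) = 0.5727308, p(0.72) = -0.3988477
r₂ = 0.7200000 − (-0.3988477)·(0.5200000)/(-0.9715785) = 0.5065321;  |Δ| = 0.2134679
p(0.5065321) = -0.0204528
r₃ = 0.5065321 − (-0.0204528)·(-0.2134679)/(0.3783949) = 0.4949938;  |Δ| = 0.0115383
p(0.4949938) = 0.0007323
r₄ = 0.4949938 − 0.0007323·(-0.0115383)/(0.0211851) = 0.4953926;  |Δ| = 0.0003988
|r₄ − r₃| = 0.0003988 < 10^{-3}

n = 4, rₙ = 0.49539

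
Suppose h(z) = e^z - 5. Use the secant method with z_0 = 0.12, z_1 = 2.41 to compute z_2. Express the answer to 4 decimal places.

1.0062

h(0.12) = -3.872503, h(2.41) = 6.133961
z_2 = 2.410000 − 6.133961·(2.410000 − 0.120000) / (6.133961 − (-3.872503)) = 2.410000 − (14.046771)/(10.006464) = 1.006230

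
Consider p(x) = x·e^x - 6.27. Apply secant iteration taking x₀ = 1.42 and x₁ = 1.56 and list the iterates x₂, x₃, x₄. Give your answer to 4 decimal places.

1.4557, 1.4582, 1.4584

p(1.42) = -0.395289, p(1.56) = 1.153761
x₂ = 1.560000 − 1.153761·(1.560000 − 1.420000) / (1.153761 − (-0.395289)) = 1.560000 − (0.161527)/(1.549050) = 1.455725
p(1.455725) = -0.028442
x₃ = 1.455725 − (-0.028442)·(1.455725 − 1.560000) / (-0.028442 − 1.153761) = 1.455725 − (0.002966)/(-1.182204) = 1.458234
p(1.458234) = -0.001981
x₄ = 1.458234 − (-0.001981)·(1.458234 − 1.455725) / (-0.001981 − (-0.028442)) = 1.458234 − (-0.000005)/(0.026461) = 1.458422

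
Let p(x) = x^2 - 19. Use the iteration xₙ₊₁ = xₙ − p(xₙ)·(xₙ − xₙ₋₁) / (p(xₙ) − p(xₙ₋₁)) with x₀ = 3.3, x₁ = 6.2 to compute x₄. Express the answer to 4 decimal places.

p(3.3) = -8.110000, p(6.2) = 19.440000
x₂ = 6.200000 − 19.440000·(6.200000 − 3.300000) / (19.440000 − (-8.110000)) = 6.200000 − (56.376000)/(27.550000) = 4.153684
p(4.153684) = -1.746907
x₃ = 4.153684 − (-1.746907)·(4.153684 − 6.200000) / (-1.746907 − 19.440000) = 4.153684 − (3.574724)/(-21.186907) = 4.322407
p(4.322407) = -0.316794
x₄ = 4.322407 − (-0.316794)·(4.322407 − 4.153684) / (-0.316794 − (-1.746907)) = 4.322407 − (-0.053450)/(1.430114) = 4.359782

4.3598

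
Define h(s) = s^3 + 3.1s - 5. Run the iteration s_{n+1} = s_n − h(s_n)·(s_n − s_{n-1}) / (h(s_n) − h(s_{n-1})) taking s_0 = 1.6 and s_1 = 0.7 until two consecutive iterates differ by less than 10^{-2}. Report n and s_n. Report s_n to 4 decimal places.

h(1.6) = 4.056000, h(0.7) = -2.487000
s_2 = 0.700000 − (-2.487000)·(-0.900000)/(-6.543000) = 1.042091;  |Δ| = 0.342091
h(1.042091) = -0.637857
s_3 = 1.042091 − (-0.637857)·(0.342091)/(1.849143) = 1.160094;  |Δ| = 0.118003
h(1.160094) = 0.157567
s_4 = 1.160094 − 0.157567·(0.118003)/(0.795424) = 1.136719;  |Δ| = 0.023376
h(1.136719) = -0.007386
s_5 = 1.136719 − (-0.007386)·(-0.023376)/(-0.164953) = 1.137765;  |Δ| = 0.001047
|s_5 − s_4| = 0.001047 < 10^{-2}

n = 5, s_n = 1.1378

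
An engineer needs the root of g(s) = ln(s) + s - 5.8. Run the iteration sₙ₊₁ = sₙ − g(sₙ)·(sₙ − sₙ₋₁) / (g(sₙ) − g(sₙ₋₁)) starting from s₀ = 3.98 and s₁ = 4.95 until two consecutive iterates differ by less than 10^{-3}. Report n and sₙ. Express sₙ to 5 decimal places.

g(3.98) = -0.4387182, g(4.95) = 0.7493876
s₂ = 4.9500000 − 0.7493876·(0.9700000)/(1.1881058) = 4.3381808;  |Δ| = 0.6118192
g(4.3381808) = 0.0056359
s₃ = 4.3381808 − 0.0056359·(-0.6118192)/(-0.7437517) = 4.3335446;  |Δ| = 0.0046361
g(4.3335446) = -0.0000695
s₄ = 4.3335446 − (-0.0000695)·(-0.0046361)/(-0.0057054) = 4.3336011;  |Δ| = 0.0000565
|s₄ − s₃| = 0.0000565 < 10^{-3}

n = 4, sₙ = 4.33360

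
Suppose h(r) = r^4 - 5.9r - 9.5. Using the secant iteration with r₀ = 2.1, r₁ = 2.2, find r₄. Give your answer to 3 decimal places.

2.174

h(2.1) = -2.44190, h(2.2) = 0.94560
r₂ = 2.20000 − 0.94560·(2.20000 − 2.10000) / (0.94560 − (-2.44190)) = 2.20000 − (0.09456)/(3.38750) = 2.17209
h(2.17209) = -0.05620
r₃ = 2.17209 − (-0.05620)·(2.17209 − 2.20000) / (-0.05620 − 0.94560) = 2.17209 − (0.00157)/(-1.00180) = 2.17365
h(2.17365) = -0.00118
r₄ = 2.17365 − (-0.00118)·(2.17365 − 2.17209) / (-0.00118 − (-0.05620)) = 2.17365 − (0.00000)/(0.05502) = 2.17369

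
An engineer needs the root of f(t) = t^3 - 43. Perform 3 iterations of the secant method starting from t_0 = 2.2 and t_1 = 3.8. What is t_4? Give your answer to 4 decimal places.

3.5038

f(2.2) = -32.352000, f(3.8) = 11.872000
t_2 = 3.800000 − 11.872000·(3.800000 − 2.200000) / (11.872000 − (-32.352000)) = 3.800000 − (18.995200)/(44.224000) = 3.370478
f(3.370478) = -4.710974
t_3 = 3.370478 − (-4.710974)·(3.370478 − 3.800000) / (-4.710974 − 11.872000) = 3.370478 − (2.023469)/(-16.582974) = 3.492498
f(3.492498) = -0.400092
t_4 = 3.492498 − (-0.400092)·(3.492498 − 3.370478) / (-0.400092 − (-4.710974)) = 3.492498 − (-0.048820)/(4.310882) = 3.503823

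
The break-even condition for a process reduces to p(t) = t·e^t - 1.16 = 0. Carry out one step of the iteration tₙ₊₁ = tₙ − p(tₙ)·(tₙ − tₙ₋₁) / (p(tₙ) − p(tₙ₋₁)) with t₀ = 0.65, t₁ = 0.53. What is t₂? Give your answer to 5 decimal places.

p(0.65) = 0.0851015, p(0.53) = -0.2595659
t₂ = 0.5300000 − (-0.2595659)·(0.5300000 − 0.6500000) / (-0.2595659 − 0.0851015) = 0.5300000 − (0.0311479)/(-0.3446674) = 0.6203709

0.62037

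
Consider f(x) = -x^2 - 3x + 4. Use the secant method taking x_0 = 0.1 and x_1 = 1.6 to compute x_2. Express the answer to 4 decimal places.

f(0.1) = 3.690000, f(1.6) = -3.360000
x_2 = 1.600000 − (-3.360000)·(1.600000 − 0.100000) / (-3.360000 − 3.690000) = 1.600000 − (-5.040000)/(-7.050000) = 0.885106

0.8851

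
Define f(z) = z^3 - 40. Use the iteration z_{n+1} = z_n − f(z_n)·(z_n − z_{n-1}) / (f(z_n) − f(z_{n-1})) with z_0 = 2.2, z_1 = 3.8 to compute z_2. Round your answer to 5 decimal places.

f(2.2) = -29.3520000, f(3.8) = 14.8720000
z_2 = 3.8000000 − 14.8720000·(3.8000000 − 2.2000000) / (14.8720000 − (-29.3520000)) = 3.8000000 − (23.7952000)/(44.2240000) = 3.2619392

3.26194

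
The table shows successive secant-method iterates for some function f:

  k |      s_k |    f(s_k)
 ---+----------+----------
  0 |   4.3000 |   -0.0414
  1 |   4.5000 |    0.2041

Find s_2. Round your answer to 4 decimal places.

s_2 = 4.5000 − 0.2041·(4.5000 − 4.3000) / (0.2041 − (-0.0414))
   = 4.5000 − (0.040820)/(0.245500) = 4.333727

4.3337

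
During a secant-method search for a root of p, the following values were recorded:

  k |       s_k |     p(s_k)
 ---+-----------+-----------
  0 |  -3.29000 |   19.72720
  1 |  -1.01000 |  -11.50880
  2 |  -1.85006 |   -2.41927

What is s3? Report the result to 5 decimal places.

s3 = -1.85006 − (-2.41927)·(-1.85006 − (-1.01000)) / (-2.41927 − (-11.50880))
   = -1.85006 − (2.0323320)/(9.0895300) = -2.0736504

-2.07365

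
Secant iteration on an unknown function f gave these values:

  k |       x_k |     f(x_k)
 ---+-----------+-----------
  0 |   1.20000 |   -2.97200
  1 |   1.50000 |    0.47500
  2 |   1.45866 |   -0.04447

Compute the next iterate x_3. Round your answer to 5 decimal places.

x_3 = 1.45866 − (-0.04447)·(1.45866 − 1.50000) / (-0.04447 − 0.47500)
   = 1.45866 − (0.0018384)/(-0.5194700) = 1.4621990

1.46220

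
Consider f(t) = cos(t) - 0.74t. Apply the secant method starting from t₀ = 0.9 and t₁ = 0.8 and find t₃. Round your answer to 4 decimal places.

0.8707

f(0.9) = -0.044390, f(0.8) = 0.104707
t₂ = 0.800000 − 0.104707·(0.800000 − 0.900000) / (0.104707 − (-0.044390)) = 0.800000 − (-0.010471)/(0.149097) = 0.870227
f(0.870227) = 0.000685
t₃ = 0.870227 − 0.000685·(0.870227 − 0.800000) / (0.000685 − 0.104707) = 0.870227 − (0.000048)/(-0.104022) = 0.870689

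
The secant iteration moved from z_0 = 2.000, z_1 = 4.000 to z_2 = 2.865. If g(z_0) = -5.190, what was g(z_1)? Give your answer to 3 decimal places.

The secant line through (2.000, -5.190) and (4.000, g(z_1)) crosses zero at z_2 = 2.865.
So (2.000, -5.190), (4.000, g(z_1)), (2.865, 0) are collinear:
g(z_1) = -5.190 · (4.000 − 2.865) / (2.000 − 2.865) = -5.190 · (1.13500)/(-0.86500) = 6.81000

6.810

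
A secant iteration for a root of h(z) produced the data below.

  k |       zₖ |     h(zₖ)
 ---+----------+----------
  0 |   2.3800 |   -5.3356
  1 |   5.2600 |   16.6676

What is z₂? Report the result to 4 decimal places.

3.0784

z₂ = 5.2600 − 16.6676·(5.2600 − 2.3800) / (16.6676 − (-5.3356))
   = 5.2600 − (48.002688)/(22.003200) = 3.078377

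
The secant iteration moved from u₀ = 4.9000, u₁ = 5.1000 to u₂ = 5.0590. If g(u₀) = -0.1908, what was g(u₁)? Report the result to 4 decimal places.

The secant line through (4.9000, -0.1908) and (5.1000, g(u₁)) crosses zero at u₂ = 5.0590.
So (4.9000, -0.1908), (5.1000, g(u₁)), (5.0590, 0) are collinear:
g(u₁) = -0.1908 · (5.1000 − 5.0590) / (4.9000 − 5.0590) = -0.1908 · (0.041000)/(-0.159000) = 0.049200

0.0492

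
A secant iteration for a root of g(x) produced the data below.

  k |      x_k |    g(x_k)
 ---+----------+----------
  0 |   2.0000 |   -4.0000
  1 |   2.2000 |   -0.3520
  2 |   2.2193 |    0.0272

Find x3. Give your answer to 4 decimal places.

2.2179

x3 = 2.2193 − 0.0272·(2.2193 − 2.2000) / (0.0272 − (-0.3520))
   = 2.2193 − (0.000525)/(0.379200) = 2.217916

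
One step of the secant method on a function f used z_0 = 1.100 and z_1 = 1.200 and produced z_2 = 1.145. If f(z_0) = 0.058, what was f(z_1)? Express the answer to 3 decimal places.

The secant line through (1.100, 0.058) and (1.200, f(z_1)) crosses zero at z_2 = 1.145.
So (1.100, 0.058), (1.200, f(z_1)), (1.145, 0) are collinear:
f(z_1) = 0.058 · (1.200 − 1.145) / (1.100 − 1.145) = 0.058 · (0.05500)/(-0.04500) = -0.07089

-0.071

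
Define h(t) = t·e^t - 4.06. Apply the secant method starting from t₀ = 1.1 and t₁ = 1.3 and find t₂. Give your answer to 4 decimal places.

h(1.1) = -0.755417, h(1.3) = 0.710086
t₂ = 1.300000 − 0.710086·(1.300000 − 1.100000) / (0.710086 − (-0.755417)) = 1.300000 − (0.142017)/(1.465503) = 1.203093

1.2031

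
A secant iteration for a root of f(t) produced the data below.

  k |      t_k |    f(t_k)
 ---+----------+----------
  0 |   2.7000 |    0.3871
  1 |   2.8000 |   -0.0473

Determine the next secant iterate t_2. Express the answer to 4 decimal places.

t_2 = 2.8000 − (-0.0473)·(2.8000 − 2.7000) / (-0.0473 − 0.3871)
   = 2.8000 − (-0.004730)/(-0.434400) = 2.789111

2.7891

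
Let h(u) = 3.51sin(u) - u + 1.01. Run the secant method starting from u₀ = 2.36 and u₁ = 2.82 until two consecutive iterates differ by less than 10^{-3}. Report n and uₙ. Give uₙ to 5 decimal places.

n = 4, uₙ = 2.65411

h(2.36) = 1.1224818, h(2.82) = -0.7005663
u₂ = 2.8200000 − (-0.7005663)·(0.4600000)/(-1.8230481) = 2.6432298;  |Δ| = 0.1767702
h(2.6432298) = 0.0445085
u₃ = 2.6432298 − 0.0445085·(-0.1767702)/(0.7450749) = 2.6537895;  |Δ| = 0.0105597
h(2.6537895) = 0.0012996
u₄ = 2.6537895 − 0.0012996·(0.0105597)/(-0.0432089) = 2.6541071;  |Δ| = 0.0003176
|u₄ − u₃| = 0.0003176 < 10^{-3}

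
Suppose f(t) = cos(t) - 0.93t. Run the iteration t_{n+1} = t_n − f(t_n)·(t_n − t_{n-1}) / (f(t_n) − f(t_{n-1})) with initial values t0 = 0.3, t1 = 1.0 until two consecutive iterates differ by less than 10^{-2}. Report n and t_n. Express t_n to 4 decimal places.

f(0.3) = 0.676336, f(1.0) = -0.389698
t2 = 1.000000 − (-0.389698)·(0.700000)/(-1.066034) = 0.744109;  |Δ| = 0.255891
f(0.744109) = 0.043670
t3 = 0.744109 − 0.043670·(-0.255891)/(0.433368) = 0.769895;  |Δ| = 0.025786
f(0.769895) = 0.001981
t4 = 0.769895 − 0.001981·(0.025786)/(-0.041689) = 0.771121;  |Δ| = 0.001226
|t4 − t3| = 0.001226 < 10^{-2}

n = 4, t_n = 0.7711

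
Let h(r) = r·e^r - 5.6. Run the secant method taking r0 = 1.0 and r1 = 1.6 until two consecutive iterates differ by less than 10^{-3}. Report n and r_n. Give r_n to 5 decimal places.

h(1.0) = -2.8817182, h(1.6) = 2.3248519
r2 = 1.6000000 − 2.3248519·(0.6000000)/(5.2065701) = 1.3320864;  |Δ| = 0.2679136
h(1.3320864) = -0.5528044
r3 = 1.3320864 − (-0.5528044)·(-0.2679136)/(-2.8776563) = 1.3835532;  |Δ| = 0.0514668
h(1.3835532) = -0.0809367
r4 = 1.3835532 − (-0.0809367)·(0.0514668)/(0.4718677) = 1.3923810;  |Δ| = 0.0088278
h(1.3923810) = 0.0035270
r5 = 1.3923810 − 0.0035270·(0.0088278)/(0.0844637) = 1.3920124;  |Δ| = 0.0003686
|r5 − r4| = 0.0003686 < 10^{-3}

n = 5, r_n = 1.39201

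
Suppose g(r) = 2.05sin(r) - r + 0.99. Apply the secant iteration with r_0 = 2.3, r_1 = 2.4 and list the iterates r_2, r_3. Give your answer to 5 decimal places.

2.38963, 2.38990

g(2.3) = 0.2186957, g(2.4) = -0.0253005
r_2 = 2.4000000 − (-0.0253005)·(2.4000000 − 2.3000000) / (-0.0253005 − 0.2186957) = 2.4000000 − (-0.0025300)/(-0.2439962) = 2.3896308
g(2.3896308) = 0.0006687
r_3 = 2.3896308 − 0.0006687·(2.3896308 − 2.4000000) / (0.0006687 − (-0.0253005)) = 2.3896308 − (-0.0000069)/(0.0259692) = 2.3898978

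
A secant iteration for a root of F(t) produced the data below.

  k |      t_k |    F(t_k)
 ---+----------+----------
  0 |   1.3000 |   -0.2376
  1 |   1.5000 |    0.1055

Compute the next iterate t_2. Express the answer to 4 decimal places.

t_2 = 1.5000 − 0.1055·(1.5000 − 1.3000) / (0.1055 − (-0.2376))
   = 1.5000 − (0.021100)/(0.343100) = 1.438502

1.4385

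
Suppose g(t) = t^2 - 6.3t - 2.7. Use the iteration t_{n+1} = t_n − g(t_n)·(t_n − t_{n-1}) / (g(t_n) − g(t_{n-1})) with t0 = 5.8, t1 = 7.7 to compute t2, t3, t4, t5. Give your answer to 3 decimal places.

6.578, 6.687, 6.703, 6.703

g(5.8) = -5.60000, g(7.7) = 8.08000
t2 = 7.70000 − 8.08000·(7.70000 − 5.80000) / (8.08000 − (-5.60000)) = 7.70000 − (15.35200)/(13.68000) = 6.57778
g(6.57778) = -0.87284
t3 = 6.57778 − (-0.87284)·(6.57778 − 7.70000) / (-0.87284 − 8.08000) = 6.57778 − (0.97952)/(-8.95284) = 6.68719
g(6.68719) = -0.11081
t4 = 6.68719 − (-0.11081)·(6.68719 − 6.57778) / (-0.11081 − (-0.87284)) = 6.68719 − (-0.01212)/(0.76203) = 6.70310
g(6.70310) = 0.00199
t5 = 6.70310 − 0.00199·(6.70310 − 6.68719) / (0.00199 − (-0.11081)) = 6.70310 − (0.00003)/(0.11280) = 6.70282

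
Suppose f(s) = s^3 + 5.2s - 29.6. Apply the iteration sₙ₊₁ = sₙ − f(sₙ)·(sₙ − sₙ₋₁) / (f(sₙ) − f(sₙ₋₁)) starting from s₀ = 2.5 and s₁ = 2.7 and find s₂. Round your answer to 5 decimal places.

f(2.5) = -0.9750000, f(2.7) = 4.1230000
s₂ = 2.7000000 − 4.1230000·(2.7000000 − 2.5000000) / (4.1230000 − (-0.9750000)) = 2.7000000 − (0.8246000)/(5.0980000) = 2.5382503

2.53825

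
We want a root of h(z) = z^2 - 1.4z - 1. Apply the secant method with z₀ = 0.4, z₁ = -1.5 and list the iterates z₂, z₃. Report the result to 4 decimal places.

-0.1600, -0.4052

h(0.4) = -1.400000, h(-1.5) = 3.350000
z₂ = -1.500000 − 3.350000·(-1.500000 − 0.400000) / (3.350000 − (-1.400000)) = -1.500000 − (-6.365000)/(4.750000) = -0.160000
h(-0.160000) = -0.750400
z₃ = -0.160000 − (-0.750400)·(-0.160000 − (-1.500000)) / (-0.750400 − 3.350000) = -0.160000 − (-1.005536)/(-4.100400) = -0.405229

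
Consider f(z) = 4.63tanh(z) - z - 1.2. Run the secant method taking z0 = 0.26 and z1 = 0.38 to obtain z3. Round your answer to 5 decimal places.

0.34760

f(0.26) = -0.2826117, f(0.38) = 0.0993356
z2 = 0.3800000 − 0.0993356·(0.3800000 − 0.2600000) / (0.0993356 − (-0.2826117)) = 0.3800000 − (0.0119203)/(0.3819473) = 0.3487908
f(0.3487908) = 0.0036608
z3 = 0.3487908 − 0.0036608·(0.3487908 − 0.3800000) / (0.0036608 − 0.0993356) = 0.3487908 − (-0.0001143)/(-0.0956748) = 0.3475966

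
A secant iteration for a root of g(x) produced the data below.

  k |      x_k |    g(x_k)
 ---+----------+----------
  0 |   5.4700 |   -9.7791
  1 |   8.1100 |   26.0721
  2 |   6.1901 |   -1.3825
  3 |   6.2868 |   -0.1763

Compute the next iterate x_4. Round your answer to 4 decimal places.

6.3009

x_4 = 6.2868 − (-0.1763)·(6.2868 − 6.1901) / (-0.1763 − (-1.3825))
   = 6.2868 − (-0.017048)/(1.206200) = 6.300934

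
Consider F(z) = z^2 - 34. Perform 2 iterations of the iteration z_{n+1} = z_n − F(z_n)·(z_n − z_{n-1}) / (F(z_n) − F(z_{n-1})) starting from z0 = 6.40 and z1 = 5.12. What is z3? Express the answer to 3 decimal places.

F(6.40) = 6.96000, F(5.12) = -7.78560
z2 = 5.12000 − (-7.78560)·(5.12000 − 6.40000) / (-7.78560 − 6.96000) = 5.12000 − (9.96557)/(-14.74560) = 5.79583
F(5.79583) = -0.40832
z3 = 5.79583 − (-0.40832)·(5.79583 − 5.12000) / (-0.40832 − (-7.78560)) = 5.79583 − (-0.27595)/(7.37728) = 5.83324

5.833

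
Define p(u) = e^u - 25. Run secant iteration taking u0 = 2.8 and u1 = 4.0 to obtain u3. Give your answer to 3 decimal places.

p(2.8) = -8.55535, p(4.0) = 29.59815
u2 = 4.00000 − 29.59815·(4.00000 − 2.80000) / (29.59815 − (-8.55535)) = 4.00000 − (35.51778)/(38.15350) = 3.06908
p(3.06908) = -3.47786
u3 = 3.06908 − (-3.47786)·(3.06908 − 4.00000) / (-3.47786 − 29.59815) = 3.06908 − (3.23760)/(-33.07601) = 3.16697

3.167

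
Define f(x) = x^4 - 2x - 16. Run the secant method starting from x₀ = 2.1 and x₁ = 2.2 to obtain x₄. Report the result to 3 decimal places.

2.121

f(2.1) = -0.75190, f(2.2) = 3.02560
x₂ = 2.20000 − 3.02560·(2.20000 − 2.10000) / (3.02560 − (-0.75190)) = 2.20000 − (0.30256)/(3.77750) = 2.11990
f(2.11990) = -0.04381
x₃ = 2.11990 − (-0.04381)·(2.11990 − 2.20000) / (-0.04381 − 3.02560) = 2.11990 − (0.00351)/(-3.06941) = 2.12105
f(2.12105) = -0.00250
x₄ = 2.12105 − (-0.00250)·(2.12105 − 2.11990) / (-0.00250 − (-0.04381)) = 2.12105 − (0.00000)/(0.04131) = 2.12112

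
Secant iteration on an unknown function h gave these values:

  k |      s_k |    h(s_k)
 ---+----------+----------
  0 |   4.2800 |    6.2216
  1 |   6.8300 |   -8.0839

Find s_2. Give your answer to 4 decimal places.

s_2 = 6.8300 − (-8.0839)·(6.8300 − 4.2800) / (-8.0839 − 6.2216)
   = 6.8300 − (-20.613945)/(-14.305500) = 5.389020

5.3890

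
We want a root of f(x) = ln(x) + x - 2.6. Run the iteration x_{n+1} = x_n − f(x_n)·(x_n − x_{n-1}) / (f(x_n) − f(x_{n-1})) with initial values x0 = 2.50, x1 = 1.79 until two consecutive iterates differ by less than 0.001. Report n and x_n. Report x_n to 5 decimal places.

n = 4, x_n = 1.93823

f(2.50) = 0.8162907, f(1.79) = -0.2277844
x2 = 1.7900000 − (-0.2277844)·(-0.7100000)/(-1.0440751) = 1.9448997;  |Δ| = 0.1548997
f(1.9448997) = 0.0101101
x3 = 1.9448997 − 0.0101101·(0.1548997)/(0.2378945) = 1.9383167;  |Δ| = 0.0065830
f(1.9383167) = 0.0001367
x4 = 1.9383167 − 0.0001367·(-0.0065830)/(-0.0099734) = 1.9382265;  |Δ| = 0.0000902
|x4 − x3| = 0.0000902 < 0.001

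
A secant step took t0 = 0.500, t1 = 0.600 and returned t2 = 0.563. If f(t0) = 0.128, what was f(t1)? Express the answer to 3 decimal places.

The secant line through (0.500, 0.128) and (0.600, f(t1)) crosses zero at t2 = 0.563.
So (0.500, 0.128), (0.600, f(t1)), (0.563, 0) are collinear:
f(t1) = 0.128 · (0.600 − 0.563) / (0.500 − 0.563) = 0.128 · (0.03700)/(-0.06300) = -0.07517

-0.075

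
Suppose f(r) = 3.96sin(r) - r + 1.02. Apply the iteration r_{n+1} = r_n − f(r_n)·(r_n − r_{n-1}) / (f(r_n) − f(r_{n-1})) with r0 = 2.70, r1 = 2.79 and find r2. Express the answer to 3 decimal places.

f(2.70) = 0.01242, f(2.79) = -0.40620
r2 = 2.79000 − (-0.40620)·(2.79000 − 2.70000) / (-0.40620 − 0.01242) = 2.79000 − (-0.03656)/(-0.41863) = 2.70267

2.703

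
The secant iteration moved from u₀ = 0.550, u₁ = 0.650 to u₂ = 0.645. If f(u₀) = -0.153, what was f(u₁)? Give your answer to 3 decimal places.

The secant line through (0.550, -0.153) and (0.650, f(u₁)) crosses zero at u₂ = 0.645.
So (0.550, -0.153), (0.650, f(u₁)), (0.645, 0) are collinear:
f(u₁) = -0.153 · (0.650 − 0.645) / (0.550 − 0.645) = -0.153 · (0.00500)/(-0.09500) = 0.00805

0.008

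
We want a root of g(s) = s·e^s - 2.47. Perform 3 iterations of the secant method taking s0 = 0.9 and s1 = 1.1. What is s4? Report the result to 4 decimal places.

0.9527

g(0.9) = -0.256357, g(1.1) = 0.834583
s2 = 1.100000 − 0.834583·(1.100000 − 0.900000) / (0.834583 − (-0.256357)) = 1.100000 − (0.166917)/(1.090940) = 0.946997
g(0.946997) = -0.028681
s3 = 0.946997 − (-0.028681)·(0.946997 − 1.100000) / (-0.028681 − 0.834583) = 0.946997 − (0.004388)/(-0.863263) = 0.952081
g(0.952081) = -0.003068
s4 = 0.952081 − (-0.003068)·(0.952081 − 0.946997) / (-0.003068 − (-0.028681)) = 0.952081 − (-0.000016)/(0.025613) = 0.952690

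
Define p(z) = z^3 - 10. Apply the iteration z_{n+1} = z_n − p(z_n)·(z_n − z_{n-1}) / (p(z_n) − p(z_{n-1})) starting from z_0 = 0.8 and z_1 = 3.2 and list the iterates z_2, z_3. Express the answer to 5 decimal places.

1.50595, 1.88598

p(0.8) = -9.4880000, p(3.2) = 22.7680000
z_2 = 3.2000000 − 22.7680000·(3.2000000 − 0.8000000) / (22.7680000 − (-9.4880000)) = 3.2000000 − (54.6432000)/(32.2560000) = 1.5059524
p(1.5059524) = -6.5846618
z_3 = 1.5059524 − (-6.5846618)·(1.5059524 − 3.2000000) / (-6.5846618 − 22.7680000) = 1.5059524 − (11.1547306)/(-29.3526618) = 1.8859769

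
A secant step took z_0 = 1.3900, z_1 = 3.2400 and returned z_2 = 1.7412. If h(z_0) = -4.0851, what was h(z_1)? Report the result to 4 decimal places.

The secant line through (1.3900, -4.0851) and (3.2400, h(z_1)) crosses zero at z_2 = 1.7412.
So (1.3900, -4.0851), (3.2400, h(z_1)), (1.7412, 0) are collinear:
h(z_1) = -4.0851 · (3.2400 − 1.7412) / (1.3900 − 1.7412) = -4.0851 · (1.498800)/(-0.351200) = 17.433792

17.4338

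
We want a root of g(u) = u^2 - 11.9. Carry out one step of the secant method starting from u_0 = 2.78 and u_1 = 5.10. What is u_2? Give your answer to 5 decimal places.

g(2.78) = -4.1716000, g(5.10) = 14.1100000
u_2 = 5.1000000 − 14.1100000·(5.1000000 − 2.7800000) / (14.1100000 − (-4.1716000)) = 5.1000000 − (32.7352000)/(18.2816000) = 3.3093909

3.30939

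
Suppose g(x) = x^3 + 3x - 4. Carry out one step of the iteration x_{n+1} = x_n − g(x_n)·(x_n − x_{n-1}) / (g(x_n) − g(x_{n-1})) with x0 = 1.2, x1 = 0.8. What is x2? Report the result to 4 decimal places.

g(1.2) = 1.328000, g(0.8) = -1.088000
x2 = 0.800000 − (-1.088000)·(0.800000 − 1.200000) / (-1.088000 − 1.328000) = 0.800000 − (0.435200)/(-2.416000) = 0.980132

0.9801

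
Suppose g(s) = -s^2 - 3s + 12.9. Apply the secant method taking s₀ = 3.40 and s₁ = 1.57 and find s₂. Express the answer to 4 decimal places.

g(3.40) = -8.860000, g(1.57) = 5.725100
s₂ = 1.570000 − 5.725100·(1.570000 − 3.400000) / (5.725100 − (-8.860000)) = 1.570000 − (-10.476933)/(14.585100) = 2.288331

2.2883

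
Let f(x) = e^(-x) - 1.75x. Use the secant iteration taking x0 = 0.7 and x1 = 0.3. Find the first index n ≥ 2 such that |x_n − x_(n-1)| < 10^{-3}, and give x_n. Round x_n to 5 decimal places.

f(0.7) = -0.7284147, f(0.3) = 0.2158182
x2 = 0.3000000 − 0.2158182·(-0.4000000)/(0.9442329) = 0.3914258;  |Δ| = 0.0914258
f(0.3914258) = -0.0089030
x3 = 0.3914258 − (-0.0089030)·(0.0914258)/(-0.2247213) = 0.3878037;  |Δ| = 0.0036221
f(0.3878037) = -0.0001110
x4 = 0.3878037 − (-0.0001110)·(-0.0036221)/(0.0087920) = 0.3877580;  |Δ| = 0.0000457
|x4 − x3| = 0.0000457 < 10^{-3}

n = 4, x_n = 0.38776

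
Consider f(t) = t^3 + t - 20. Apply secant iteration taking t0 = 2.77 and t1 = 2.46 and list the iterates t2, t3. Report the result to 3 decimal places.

f(2.77) = 4.02393, f(2.46) = -2.65306
t2 = 2.46000 − (-2.65306)·(2.46000 − 2.77000) / (-2.65306 − 4.02393) = 2.46000 − (0.82245)/(-6.67700) = 2.58318
f(2.58318) = -0.17980
t3 = 2.58318 − (-0.17980)·(2.58318 − 2.46000) / (-0.17980 − (-2.65306)) = 2.58318 − (-0.02215)/(2.47327) = 2.59213

2.583, 2.592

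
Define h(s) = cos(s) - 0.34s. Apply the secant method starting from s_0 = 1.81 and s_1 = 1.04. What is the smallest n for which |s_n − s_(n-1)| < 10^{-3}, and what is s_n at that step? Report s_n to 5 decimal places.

h(1.81) = -0.8523290, h(1.04) = 0.1526203
s_2 = 1.0400000 − 0.1526203·(-0.7700000)/(1.0049493) = 1.1569388;  |Δ| = 0.1169388
h(1.1569388) = 0.0087849
s_3 = 1.1569388 − 0.0087849·(0.1169388)/(-0.1438353) = 1.1640810;  |Δ| = 0.0071422
h(1.1640810) = -0.0001928
s_4 = 1.1640810 − (-0.0001928)·(0.0071422)/(-0.0089778) = 1.1639276;  |Δ| = 0.0001534
|s_4 − s_3| = 0.0001534 < 10^{-3}

n = 4, s_n = 1.16393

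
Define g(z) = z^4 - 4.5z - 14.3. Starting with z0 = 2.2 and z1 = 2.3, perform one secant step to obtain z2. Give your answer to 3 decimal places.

2.219

g(2.2) = -0.77440, g(2.3) = 3.33410
z2 = 2.30000 − 3.33410·(2.30000 − 2.20000) / (3.33410 − (-0.77440)) = 2.30000 − (0.33341)/(4.10850) = 2.21885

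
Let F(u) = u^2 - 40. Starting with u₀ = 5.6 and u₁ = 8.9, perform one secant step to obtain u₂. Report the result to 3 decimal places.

6.196

F(5.6) = -8.64000, F(8.9) = 39.21000
u₂ = 8.90000 − 39.21000·(8.90000 − 5.60000) / (39.21000 − (-8.64000)) = 8.90000 − (129.39300)/(47.85000) = 6.19586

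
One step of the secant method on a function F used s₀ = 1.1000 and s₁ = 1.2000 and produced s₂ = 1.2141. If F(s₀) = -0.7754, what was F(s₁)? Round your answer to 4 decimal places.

The secant line through (1.1000, -0.7754) and (1.2000, F(s₁)) crosses zero at s₂ = 1.2141.
So (1.1000, -0.7754), (1.2000, F(s₁)), (1.2141, 0) are collinear:
F(s₁) = -0.7754 · (1.2000 − 1.2141) / (1.1000 − 1.2141) = -0.7754 · (-0.014100)/(-0.114100) = -0.095821

-0.0958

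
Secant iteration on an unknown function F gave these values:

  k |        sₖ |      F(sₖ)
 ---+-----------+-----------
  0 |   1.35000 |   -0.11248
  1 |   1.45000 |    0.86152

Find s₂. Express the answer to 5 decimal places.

s₂ = 1.45000 − 0.86152·(1.45000 − 1.35000) / (0.86152 − (-0.11248))
   = 1.45000 − (0.0861520)/(0.9740000) = 1.3615483

1.36155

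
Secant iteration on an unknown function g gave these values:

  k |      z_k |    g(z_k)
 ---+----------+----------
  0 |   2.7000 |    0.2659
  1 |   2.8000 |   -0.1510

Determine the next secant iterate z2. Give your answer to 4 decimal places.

z2 = 2.8000 − (-0.1510)·(2.8000 − 2.7000) / (-0.1510 − 0.2659)
   = 2.8000 − (-0.015100)/(-0.416900) = 2.763780

2.7638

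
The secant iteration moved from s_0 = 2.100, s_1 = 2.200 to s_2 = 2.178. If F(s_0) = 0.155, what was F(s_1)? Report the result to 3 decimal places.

-0.044

The secant line through (2.100, 0.155) and (2.200, F(s_1)) crosses zero at s_2 = 2.178.
So (2.100, 0.155), (2.200, F(s_1)), (2.178, 0) are collinear:
F(s_1) = 0.155 · (2.200 − 2.178) / (2.100 − 2.178) = 0.155 · (0.02200)/(-0.07800) = -0.04372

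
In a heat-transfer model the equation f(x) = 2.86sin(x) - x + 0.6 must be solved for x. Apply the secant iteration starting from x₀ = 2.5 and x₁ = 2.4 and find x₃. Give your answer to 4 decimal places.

f(2.5) = -0.188370, f(2.4) = 0.131825
x₂ = 2.400000 − 0.131825·(2.400000 − 2.500000) / (0.131825 − (-0.188370)) = 2.400000 − (-0.013182)/(0.320194) = 2.441170
f(2.441170) = 0.002216
x₃ = 2.441170 − 0.002216·(2.441170 − 2.400000) / (0.002216 − 0.131825) = 2.441170 − (0.000091)/(-0.129608) = 2.441874

2.4419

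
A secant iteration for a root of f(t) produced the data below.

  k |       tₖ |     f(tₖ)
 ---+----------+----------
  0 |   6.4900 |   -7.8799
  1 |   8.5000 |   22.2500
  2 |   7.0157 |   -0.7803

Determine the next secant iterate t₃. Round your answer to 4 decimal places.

7.0660

t₃ = 7.0157 − (-0.7803)·(7.0157 − 8.5000) / (-0.7803 − 22.2500)
   = 7.0157 − (1.158199)/(-23.030300) = 7.065990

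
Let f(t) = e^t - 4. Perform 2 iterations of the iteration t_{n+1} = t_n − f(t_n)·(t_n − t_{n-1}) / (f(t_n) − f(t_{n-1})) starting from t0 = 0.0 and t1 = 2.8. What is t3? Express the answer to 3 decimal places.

0.893

f(0.0) = -3.00000, f(2.8) = 12.44465
t2 = 2.80000 − 12.44465·(2.80000 − 0.00000) / (12.44465 − (-3.00000)) = 2.80000 − (34.84501)/(15.44465) = 0.54388
f(0.54388) = -2.27733
t3 = 0.54388 − (-2.27733)·(0.54388 − 2.80000) / (-2.27733 − 12.44465) = 0.54388 − (5.13793)/(-14.72197) = 0.89287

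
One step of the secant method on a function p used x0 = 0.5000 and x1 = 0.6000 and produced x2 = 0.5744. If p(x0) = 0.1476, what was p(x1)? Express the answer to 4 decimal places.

-0.0508

The secant line through (0.5000, 0.1476) and (0.6000, p(x1)) crosses zero at x2 = 0.5744.
So (0.5000, 0.1476), (0.6000, p(x1)), (0.5744, 0) are collinear:
p(x1) = 0.1476 · (0.6000 − 0.5744) / (0.5000 − 0.5744) = 0.1476 · (0.025600)/(-0.074400) = -0.050787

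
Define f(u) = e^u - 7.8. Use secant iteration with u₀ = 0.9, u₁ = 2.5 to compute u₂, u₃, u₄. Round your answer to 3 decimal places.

f(0.9) = -5.34040, f(2.5) = 4.38249
u₂ = 2.50000 − 4.38249·(2.50000 − 0.90000) / (4.38249 − (-5.34040)) = 2.50000 − (7.01199)/(9.72289) = 1.77882
f(1.77882) = -1.87716
u₃ = 1.77882 − (-1.87716)·(1.77882 − 2.50000) / (-1.87716 − 4.38249) = 1.77882 − (1.35378)/(-6.25965) = 1.99509
f(1.99509) = -0.44716
u₄ = 1.99509 − (-0.44716)·(1.99509 − 1.77882) / (-0.44716 − (-1.87716)) = 1.99509 − (-0.09671)/(1.43000) = 2.06271

1.779, 1.995, 2.063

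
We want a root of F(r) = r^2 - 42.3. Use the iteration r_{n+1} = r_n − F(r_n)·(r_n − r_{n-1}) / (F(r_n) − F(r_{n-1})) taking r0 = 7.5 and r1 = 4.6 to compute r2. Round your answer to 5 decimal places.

6.34711

F(7.5) = 13.9500000, F(4.6) = -21.1400000
r2 = 4.6000000 − (-21.1400000)·(4.6000000 − 7.5000000) / (-21.1400000 − 13.9500000) = 4.6000000 − (61.3060000)/(-35.0900000) = 6.3471074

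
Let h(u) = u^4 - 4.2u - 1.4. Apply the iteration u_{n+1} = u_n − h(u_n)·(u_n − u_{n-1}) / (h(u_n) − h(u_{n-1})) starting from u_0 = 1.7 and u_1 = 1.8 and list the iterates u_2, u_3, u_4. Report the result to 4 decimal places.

h(1.7) = -0.187900, h(1.8) = 1.537600
u_2 = 1.800000 − 1.537600·(1.800000 − 1.700000) / (1.537600 − (-0.187900)) = 1.800000 − (0.153760)/(1.725500) = 1.710890
h(1.710890) = -0.017569
u_3 = 1.710890 − (-0.017569)·(1.710890 − 1.800000) / (-0.017569 − 1.537600) = 1.710890 − (0.001566)/(-1.555169) = 1.711896
h(1.711896) = -0.001613
u_4 = 1.711896 − (-0.001613)·(1.711896 − 1.710890) / (-0.001613 − (-0.017569)) = 1.711896 − (-0.000002)/(0.015956) = 1.711998

1.7109, 1.7119, 1.7120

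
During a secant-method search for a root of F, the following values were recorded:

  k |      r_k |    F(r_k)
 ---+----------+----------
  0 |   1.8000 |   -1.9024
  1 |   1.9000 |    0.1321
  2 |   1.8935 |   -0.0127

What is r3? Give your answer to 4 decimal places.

1.8941

r3 = 1.8935 − (-0.0127)·(1.8935 − 1.9000) / (-0.0127 − 0.1321)
   = 1.8935 − (0.000083)/(-0.144800) = 1.894070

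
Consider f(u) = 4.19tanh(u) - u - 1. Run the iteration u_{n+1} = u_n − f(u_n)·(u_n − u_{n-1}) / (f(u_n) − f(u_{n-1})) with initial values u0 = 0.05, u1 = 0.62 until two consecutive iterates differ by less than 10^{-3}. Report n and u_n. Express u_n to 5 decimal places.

n = 5, u_n = 0.32834

f(0.05) = -0.8406744, f(0.62) = 0.6892264
u2 = 0.6200000 − 0.6892264·(0.5700000)/(1.5299008) = 0.3632127;  |Δ| = 0.2567873
f(0.3632127) = 0.0950780
u3 = 0.3632127 − 0.0950780·(-0.2567873)/(-0.5941484) = 0.3221206;  |Δ| = 0.0410921
f(0.3221206) = -0.0172577
u4 = 0.3221206 − (-0.0172577)·(-0.0410921)/(-0.1123357) = 0.3284334;  |Δ| = 0.0063128
f(0.3284334) = 0.0002677
u5 = 0.3284334 − 0.0002677·(0.0063128)/(0.0175254) = 0.3283370;  |Δ| = 0.0000964
|u5 − u4| = 0.0000964 < 10^{-3}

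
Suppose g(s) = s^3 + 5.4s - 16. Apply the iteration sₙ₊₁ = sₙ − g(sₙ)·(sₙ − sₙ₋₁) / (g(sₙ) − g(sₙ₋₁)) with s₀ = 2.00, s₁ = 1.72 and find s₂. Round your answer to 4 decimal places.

g(2.00) = 2.800000, g(1.72) = -1.623552
s₂ = 1.720000 − (-1.623552)·(1.720000 − 2.000000) / (-1.623552 − 2.800000) = 1.720000 − (0.454595)/(-4.423552) = 1.822767

1.8228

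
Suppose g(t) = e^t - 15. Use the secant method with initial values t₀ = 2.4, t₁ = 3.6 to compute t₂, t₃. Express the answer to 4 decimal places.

g(2.4) = -3.976824, g(3.6) = 21.598234
t₂ = 3.600000 − 21.598234·(3.600000 − 2.400000) / (21.598234 − (-3.976824)) = 3.600000 − (25.917881)/(25.575058) = 2.586595
g(2.586595) = -1.715534
t₃ = 2.586595 − (-1.715534)·(2.586595 − 3.600000) / (-1.715534 − 21.598234) = 2.586595 − (1.738530)/(-23.313768) = 2.661166

2.5866, 2.6612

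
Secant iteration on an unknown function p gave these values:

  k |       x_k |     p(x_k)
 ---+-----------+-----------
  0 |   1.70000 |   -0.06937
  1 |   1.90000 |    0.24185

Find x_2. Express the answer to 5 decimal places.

1.74458

x_2 = 1.90000 − 0.24185·(1.90000 − 1.70000) / (0.24185 − (-0.06937))
   = 1.90000 − (0.0483700)/(0.3112200) = 1.7445794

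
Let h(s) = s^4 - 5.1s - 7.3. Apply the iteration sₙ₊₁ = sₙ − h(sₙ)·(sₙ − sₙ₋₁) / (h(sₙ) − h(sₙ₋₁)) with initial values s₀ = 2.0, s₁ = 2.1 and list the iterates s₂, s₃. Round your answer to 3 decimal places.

2.051, 2.053

h(2.0) = -1.50000, h(2.1) = 1.43810
s₂ = 2.10000 − 1.43810·(2.10000 − 2.00000) / (1.43810 − (-1.50000)) = 2.10000 − (0.14381)/(2.93810) = 2.05105
h(2.05105) = -0.06304
s₃ = 2.05105 − (-0.06304)·(2.05105 − 2.10000) / (-0.06304 − 1.43810) = 2.05105 − (0.00309)/(-1.50114) = 2.05311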